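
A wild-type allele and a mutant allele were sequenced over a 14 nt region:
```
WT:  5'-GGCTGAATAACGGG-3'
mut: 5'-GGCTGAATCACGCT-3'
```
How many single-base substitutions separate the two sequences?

3

Mismatches (1-based): base 9: A→C; base 13: G→C; base 14: G→T.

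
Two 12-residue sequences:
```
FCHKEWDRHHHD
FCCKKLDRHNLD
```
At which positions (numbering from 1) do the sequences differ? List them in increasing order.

3, 5, 6, 10, 11

Scanning 1-based: 3: H/C; 5: E/K; 6: W/L; 10: H/N; 11: H/L.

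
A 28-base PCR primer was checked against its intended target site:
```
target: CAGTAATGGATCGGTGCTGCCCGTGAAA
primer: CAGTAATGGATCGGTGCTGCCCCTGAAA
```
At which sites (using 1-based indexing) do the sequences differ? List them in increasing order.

23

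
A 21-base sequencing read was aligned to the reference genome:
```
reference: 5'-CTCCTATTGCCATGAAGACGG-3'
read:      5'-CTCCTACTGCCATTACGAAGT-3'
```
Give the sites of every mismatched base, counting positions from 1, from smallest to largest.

Differences at site 7 (T→C), site 14 (G→T), site 16 (A→C), site 19 (C→A), site 21 (G→T).

7, 14, 16, 19, 21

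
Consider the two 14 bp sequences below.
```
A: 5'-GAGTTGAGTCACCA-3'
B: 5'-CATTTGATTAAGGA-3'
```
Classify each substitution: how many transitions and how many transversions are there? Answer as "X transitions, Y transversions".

0 transitions, 6 transversions

Transitions (purine↔purine or pyrimidine↔pyrimidine): none.
Transversions (purine↔pyrimidine): 1 G→C, 3 G→T, 8 G→T, 10 C→A, 12 C→G, 13 C→G.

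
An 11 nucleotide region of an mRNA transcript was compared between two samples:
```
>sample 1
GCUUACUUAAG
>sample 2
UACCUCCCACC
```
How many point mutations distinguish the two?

The sequences differ at bases 1, 2, 3, 4, 5, 7, 8, 10, 11 (1-based) — 9 in total.

9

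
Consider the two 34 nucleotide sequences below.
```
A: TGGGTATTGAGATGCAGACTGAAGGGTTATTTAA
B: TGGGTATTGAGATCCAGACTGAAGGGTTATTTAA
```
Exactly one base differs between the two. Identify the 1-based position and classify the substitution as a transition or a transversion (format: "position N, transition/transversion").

position 14, transversion

Position 14 changes G→C. G is a purine and C is a pyrimidine, so this is a transversion.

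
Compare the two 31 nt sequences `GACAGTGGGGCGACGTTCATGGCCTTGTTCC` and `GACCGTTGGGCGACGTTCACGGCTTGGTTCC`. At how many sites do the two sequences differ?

5

Mismatches (1-based): site 4: A→C; site 7: G→T; site 20: T→C; site 24: C→T; site 26: T→G.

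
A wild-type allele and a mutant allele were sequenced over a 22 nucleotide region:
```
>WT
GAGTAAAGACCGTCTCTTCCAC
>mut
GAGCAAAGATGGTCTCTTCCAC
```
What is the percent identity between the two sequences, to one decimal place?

86.4%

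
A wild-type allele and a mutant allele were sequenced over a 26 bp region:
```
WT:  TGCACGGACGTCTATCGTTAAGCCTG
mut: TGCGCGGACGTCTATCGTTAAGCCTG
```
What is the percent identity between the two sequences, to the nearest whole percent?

96%

Mismatch at position 4 (1-based): 1 of 26.
Identical positions: 25/26 = 96.15% → 96%.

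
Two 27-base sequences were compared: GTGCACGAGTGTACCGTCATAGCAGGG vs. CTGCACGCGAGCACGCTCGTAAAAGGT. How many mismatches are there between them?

10

The sequences differ at sites 1, 8, 10, 12, 15, 16, 19, 22, 23, 27 (1-based) — 10 in total.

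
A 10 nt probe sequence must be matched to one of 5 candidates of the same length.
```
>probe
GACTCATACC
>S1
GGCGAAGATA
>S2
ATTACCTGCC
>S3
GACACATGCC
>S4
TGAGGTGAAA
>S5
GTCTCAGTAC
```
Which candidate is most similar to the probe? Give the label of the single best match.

S3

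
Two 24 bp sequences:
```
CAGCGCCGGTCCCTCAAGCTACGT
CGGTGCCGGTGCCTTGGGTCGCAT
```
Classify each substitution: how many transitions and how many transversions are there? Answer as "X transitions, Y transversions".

Mismatches (1-based):
base 2: A→G (purine→purine, transition)
base 4: C→T (pyrimidine→pyrimidine, transition)
base 11: C→G (pyrimidine→purine, transversion)
base 15: C→T (pyrimidine→pyrimidine, transition)
base 16: A→G (purine→purine, transition)
base 17: A→G (purine→purine, transition)
base 19: C→T (pyrimidine→pyrimidine, transition)
base 20: T→C (pyrimidine→pyrimidine, transition)
base 21: A→G (purine→purine, transition)
base 23: G→A (purine→purine, transition)

9 transitions, 1 transversion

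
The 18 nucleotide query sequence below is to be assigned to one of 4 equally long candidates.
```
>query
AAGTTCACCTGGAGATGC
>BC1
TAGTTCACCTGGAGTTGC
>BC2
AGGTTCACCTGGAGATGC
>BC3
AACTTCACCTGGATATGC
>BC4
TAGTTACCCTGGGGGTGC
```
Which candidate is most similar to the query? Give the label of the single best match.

BC2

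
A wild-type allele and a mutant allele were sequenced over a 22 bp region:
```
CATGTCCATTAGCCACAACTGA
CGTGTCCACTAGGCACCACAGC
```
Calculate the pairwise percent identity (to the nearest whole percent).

6 positions differ (2, 9, 13, 17, 20, 22), so 16 of 22 match: 16/22 = 72.73%.

73%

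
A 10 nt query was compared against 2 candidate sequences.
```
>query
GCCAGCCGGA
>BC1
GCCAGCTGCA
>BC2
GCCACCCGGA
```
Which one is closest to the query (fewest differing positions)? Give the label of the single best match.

BC1 differs at 2 positions; BC2 differs at 1 position. The closest is BC2.

BC2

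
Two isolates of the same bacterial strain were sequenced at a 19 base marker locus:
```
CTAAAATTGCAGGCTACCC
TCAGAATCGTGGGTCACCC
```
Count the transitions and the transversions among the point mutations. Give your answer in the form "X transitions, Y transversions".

Mismatches (1-based):
base 1: C→T (pyrimidine→pyrimidine, transition)
base 2: T→C (pyrimidine→pyrimidine, transition)
base 4: A→G (purine→purine, transition)
base 8: T→C (pyrimidine→pyrimidine, transition)
base 10: C→T (pyrimidine→pyrimidine, transition)
base 11: A→G (purine→purine, transition)
base 14: C→T (pyrimidine→pyrimidine, transition)
base 15: T→C (pyrimidine→pyrimidine, transition)

8 transitions, 0 transversions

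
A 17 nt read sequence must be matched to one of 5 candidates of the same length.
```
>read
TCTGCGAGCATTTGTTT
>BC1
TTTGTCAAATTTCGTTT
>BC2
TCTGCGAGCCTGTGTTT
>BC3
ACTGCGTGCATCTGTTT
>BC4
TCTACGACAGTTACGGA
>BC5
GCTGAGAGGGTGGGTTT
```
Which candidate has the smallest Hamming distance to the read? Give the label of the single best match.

BC2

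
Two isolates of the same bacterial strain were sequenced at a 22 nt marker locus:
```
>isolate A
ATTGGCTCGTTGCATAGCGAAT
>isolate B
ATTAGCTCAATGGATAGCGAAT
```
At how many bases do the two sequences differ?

4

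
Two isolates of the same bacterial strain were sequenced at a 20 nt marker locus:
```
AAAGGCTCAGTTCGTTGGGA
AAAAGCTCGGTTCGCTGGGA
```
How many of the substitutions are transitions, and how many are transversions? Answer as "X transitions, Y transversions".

3 transitions, 0 transversions

Mismatches (1-based):
position 4: G→A (purine→purine, transition)
position 9: A→G (purine→purine, transition)
position 15: T→C (pyrimidine→pyrimidine, transition)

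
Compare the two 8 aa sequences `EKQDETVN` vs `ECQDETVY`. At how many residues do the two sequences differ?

Mismatches (1-based): residue 2: K→C; residue 8: N→Y.

2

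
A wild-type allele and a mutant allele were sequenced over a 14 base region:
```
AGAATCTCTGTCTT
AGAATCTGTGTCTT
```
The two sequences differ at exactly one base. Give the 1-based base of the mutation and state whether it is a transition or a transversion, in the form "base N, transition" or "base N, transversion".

The sequences differ only at base 8: C→G (pyrimidine→purine), a transversion.

base 8, transversion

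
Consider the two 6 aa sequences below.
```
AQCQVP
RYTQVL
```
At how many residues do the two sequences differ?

4

Mismatches (1-based): residue 1: A→R; residue 2: Q→Y; residue 3: C→T; residue 6: P→L.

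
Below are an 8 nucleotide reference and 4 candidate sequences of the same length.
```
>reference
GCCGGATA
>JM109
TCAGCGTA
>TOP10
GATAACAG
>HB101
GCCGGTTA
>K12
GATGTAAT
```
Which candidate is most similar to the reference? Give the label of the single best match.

HB101

Hamming distances to reference — JM109: 4; TOP10: 7; HB101: 1; K12: 5.
Smallest is HB101 with 1 mismatch.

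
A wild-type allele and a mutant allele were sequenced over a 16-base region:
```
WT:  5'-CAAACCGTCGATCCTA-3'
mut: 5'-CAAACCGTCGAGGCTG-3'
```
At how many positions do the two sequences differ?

3

Comparing position by position, 3 positions differ: 12 (T/G), 13 (C/G), 16 (A/G).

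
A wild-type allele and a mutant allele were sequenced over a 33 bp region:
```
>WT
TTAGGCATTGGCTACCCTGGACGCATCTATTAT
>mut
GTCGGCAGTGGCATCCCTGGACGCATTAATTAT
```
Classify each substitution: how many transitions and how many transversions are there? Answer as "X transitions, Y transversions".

Transitions (purine↔purine or pyrimidine↔pyrimidine): 27 C→T.
Transversions (purine↔pyrimidine): 1 T→G, 3 A→C, 8 T→G, 13 T→A, 14 A→T, 28 T→A.

1 transition, 6 transversions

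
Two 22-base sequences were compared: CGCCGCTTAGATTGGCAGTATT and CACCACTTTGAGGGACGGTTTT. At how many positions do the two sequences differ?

8

Comparing position by position, 8 positions differ: 2 (G/A), 5 (G/A), 9 (A/T), 12 (T/G), 13 (T/G), 15 (G/A), 17 (A/G), 20 (A/T).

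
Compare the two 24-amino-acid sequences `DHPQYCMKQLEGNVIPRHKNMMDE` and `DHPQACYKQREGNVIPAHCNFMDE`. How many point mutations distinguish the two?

6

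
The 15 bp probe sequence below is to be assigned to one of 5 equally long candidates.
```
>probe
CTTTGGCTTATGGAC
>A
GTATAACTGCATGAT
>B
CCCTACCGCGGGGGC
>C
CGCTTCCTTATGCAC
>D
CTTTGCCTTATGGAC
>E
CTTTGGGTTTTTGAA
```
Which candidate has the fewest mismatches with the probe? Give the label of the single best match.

A differs at 9 bases; B differs at 9 bases; C differs at 5 bases; D differs at 1 base; E differs at 4 bases. The closest is D.

D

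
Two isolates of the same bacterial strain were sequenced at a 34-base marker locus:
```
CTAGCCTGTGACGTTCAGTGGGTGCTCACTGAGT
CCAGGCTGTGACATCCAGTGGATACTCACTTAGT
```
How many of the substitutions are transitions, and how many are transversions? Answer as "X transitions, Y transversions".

Transitions (purine↔purine or pyrimidine↔pyrimidine): 2 T→C, 13 G→A, 15 T→C, 22 G→A, 24 G→A.
Transversions (purine↔pyrimidine): 5 C→G, 31 G→T.

5 transitions, 2 transversions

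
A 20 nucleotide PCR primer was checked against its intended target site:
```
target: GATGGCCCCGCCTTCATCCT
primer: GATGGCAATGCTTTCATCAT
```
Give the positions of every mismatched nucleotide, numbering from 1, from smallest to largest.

7, 8, 9, 12, 19

Differences at position 7 (C→A), position 8 (C→A), position 9 (C→T), position 12 (C→T), position 19 (C→A).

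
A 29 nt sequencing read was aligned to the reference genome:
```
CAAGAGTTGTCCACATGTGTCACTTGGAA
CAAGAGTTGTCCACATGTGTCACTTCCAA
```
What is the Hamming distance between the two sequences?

2

The sequences differ at positions 26, 27 (1-based) — 2 in total.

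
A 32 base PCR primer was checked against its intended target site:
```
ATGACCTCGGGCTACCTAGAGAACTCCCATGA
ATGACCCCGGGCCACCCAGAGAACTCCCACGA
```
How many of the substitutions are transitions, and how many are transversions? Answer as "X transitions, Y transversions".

4 transitions, 0 transversions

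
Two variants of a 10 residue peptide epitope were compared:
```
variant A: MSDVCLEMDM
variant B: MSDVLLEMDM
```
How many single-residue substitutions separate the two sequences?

The sequences differ at residues 5 (1-based) — 1 in total.

1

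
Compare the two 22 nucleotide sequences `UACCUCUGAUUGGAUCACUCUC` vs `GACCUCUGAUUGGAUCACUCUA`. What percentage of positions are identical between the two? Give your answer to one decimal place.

90.9%

Mismatches at positions 1, 22 (1-based): 2 of 22.
Identical positions: 20/22 = 90.91% → 90.9%.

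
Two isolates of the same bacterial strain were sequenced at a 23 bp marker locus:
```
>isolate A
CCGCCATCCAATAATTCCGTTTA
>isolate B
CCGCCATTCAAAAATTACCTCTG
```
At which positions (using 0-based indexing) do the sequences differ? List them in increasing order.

Differences at position 7 (C→T), position 11 (T→A), position 16 (C→A), position 18 (G→C), position 20 (T→C), position 22 (A→G).

7, 11, 16, 18, 20, 22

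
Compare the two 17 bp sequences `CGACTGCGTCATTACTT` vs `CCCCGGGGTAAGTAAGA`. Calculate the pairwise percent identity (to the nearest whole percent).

Mismatches at positions 2, 3, 5, 7, 10, 12, 15, 16, 17 (1-based): 9 of 17.
Identical positions: 8/17 = 47.06% → 47%.

47%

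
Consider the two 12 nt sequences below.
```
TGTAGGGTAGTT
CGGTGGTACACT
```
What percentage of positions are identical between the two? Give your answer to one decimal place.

33.3%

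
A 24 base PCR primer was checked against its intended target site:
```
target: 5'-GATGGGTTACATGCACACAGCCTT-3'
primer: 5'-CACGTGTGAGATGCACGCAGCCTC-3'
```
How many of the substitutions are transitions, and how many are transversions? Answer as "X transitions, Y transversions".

Mismatches (1-based):
base 1: G→C (purine→pyrimidine, transversion)
base 3: T→C (pyrimidine→pyrimidine, transition)
base 5: G→T (purine→pyrimidine, transversion)
base 8: T→G (pyrimidine→purine, transversion)
base 10: C→G (pyrimidine→purine, transversion)
base 17: A→G (purine→purine, transition)
base 24: T→C (pyrimidine→pyrimidine, transition)

3 transitions, 4 transversions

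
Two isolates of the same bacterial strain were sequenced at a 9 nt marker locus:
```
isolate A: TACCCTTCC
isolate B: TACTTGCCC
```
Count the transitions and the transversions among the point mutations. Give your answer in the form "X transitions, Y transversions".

3 transitions, 1 transversion

Transitions (purine↔purine or pyrimidine↔pyrimidine): 4 C→T, 5 C→T, 7 T→C.
Transversions (purine↔pyrimidine): 6 T→G.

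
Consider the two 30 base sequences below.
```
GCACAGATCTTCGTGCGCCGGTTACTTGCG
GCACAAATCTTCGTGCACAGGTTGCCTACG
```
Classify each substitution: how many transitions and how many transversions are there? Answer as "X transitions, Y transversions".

Mismatches (1-based):
site 6: G→A (purine→purine, transition)
site 17: G→A (purine→purine, transition)
site 19: C→A (pyrimidine→purine, transversion)
site 24: A→G (purine→purine, transition)
site 26: T→C (pyrimidine→pyrimidine, transition)
site 28: G→A (purine→purine, transition)

5 transitions, 1 transversion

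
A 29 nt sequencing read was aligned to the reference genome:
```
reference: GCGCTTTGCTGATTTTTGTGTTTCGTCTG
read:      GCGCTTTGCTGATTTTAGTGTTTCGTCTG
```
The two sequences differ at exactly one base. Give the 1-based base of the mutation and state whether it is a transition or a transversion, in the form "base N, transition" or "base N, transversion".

The sequences differ only at base 17: T→A (pyrimidine→purine), a transversion.

base 17, transversion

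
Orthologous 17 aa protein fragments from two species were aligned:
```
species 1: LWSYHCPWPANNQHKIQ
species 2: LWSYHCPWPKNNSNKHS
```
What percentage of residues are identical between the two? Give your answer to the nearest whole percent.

Mismatches at positions 10, 13, 14, 16, 17 (1-based): 5 of 17.
Identical positions: 12/17 = 70.59% → 71%.

71%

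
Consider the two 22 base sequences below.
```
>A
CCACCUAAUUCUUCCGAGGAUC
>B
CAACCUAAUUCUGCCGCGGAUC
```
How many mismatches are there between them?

The sequences differ at bases 2, 13, 17 (1-based) — 3 in total.

3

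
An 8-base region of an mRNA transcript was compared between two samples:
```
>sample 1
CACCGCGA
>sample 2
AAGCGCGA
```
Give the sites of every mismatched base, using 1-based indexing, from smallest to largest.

Scanning 1-based: 1: C/A; 3: C/G.

1, 3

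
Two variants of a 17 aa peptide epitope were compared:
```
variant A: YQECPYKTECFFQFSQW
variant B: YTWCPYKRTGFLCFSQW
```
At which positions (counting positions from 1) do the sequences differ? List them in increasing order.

Scanning 1-based: 2: Q/T; 3: E/W; 8: T/R; 9: E/T; 10: C/G; 12: F/L; 13: Q/C.

2, 3, 8, 9, 10, 12, 13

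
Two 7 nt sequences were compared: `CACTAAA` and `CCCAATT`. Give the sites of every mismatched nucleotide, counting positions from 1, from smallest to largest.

2, 4, 6, 7

Differences at site 2 (A→C), site 4 (T→A), site 6 (A→T), site 7 (A→T).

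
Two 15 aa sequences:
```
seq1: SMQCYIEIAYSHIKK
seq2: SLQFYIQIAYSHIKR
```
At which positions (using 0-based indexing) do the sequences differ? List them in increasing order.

Scanning 0-based: 1: M/L; 3: C/F; 6: E/Q; 14: K/R.

1, 3, 6, 14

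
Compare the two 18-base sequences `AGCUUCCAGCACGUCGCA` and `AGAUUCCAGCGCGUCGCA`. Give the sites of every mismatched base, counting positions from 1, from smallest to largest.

Differences at site 3 (C→A), site 11 (A→G).

3, 11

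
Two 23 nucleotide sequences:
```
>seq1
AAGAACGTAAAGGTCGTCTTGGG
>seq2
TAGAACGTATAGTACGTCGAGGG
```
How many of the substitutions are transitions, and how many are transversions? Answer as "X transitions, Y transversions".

Mismatches (1-based):
base 1: A→T (purine→pyrimidine, transversion)
base 10: A→T (purine→pyrimidine, transversion)
base 13: G→T (purine→pyrimidine, transversion)
base 14: T→A (pyrimidine→purine, transversion)
base 19: T→G (pyrimidine→purine, transversion)
base 20: T→A (pyrimidine→purine, transversion)

0 transitions, 6 transversions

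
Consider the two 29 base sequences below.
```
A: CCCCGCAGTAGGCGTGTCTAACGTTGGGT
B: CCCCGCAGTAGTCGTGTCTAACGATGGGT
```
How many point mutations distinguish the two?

2

Mismatches (1-based): site 12: G→T; site 24: T→A.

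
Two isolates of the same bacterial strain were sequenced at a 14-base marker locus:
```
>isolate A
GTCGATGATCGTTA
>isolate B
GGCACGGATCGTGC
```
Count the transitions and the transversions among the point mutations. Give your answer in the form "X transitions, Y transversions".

1 transition, 5 transversions

Transitions (purine↔purine or pyrimidine↔pyrimidine): 4 G→A.
Transversions (purine↔pyrimidine): 2 T→G, 5 A→C, 6 T→G, 13 T→G, 14 A→C.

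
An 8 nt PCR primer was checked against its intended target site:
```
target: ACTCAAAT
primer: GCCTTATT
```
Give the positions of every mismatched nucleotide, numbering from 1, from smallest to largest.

Scanning 1-based: 1: A/G; 3: T/C; 4: C/T; 5: A/T; 7: A/T.

1, 3, 4, 5, 7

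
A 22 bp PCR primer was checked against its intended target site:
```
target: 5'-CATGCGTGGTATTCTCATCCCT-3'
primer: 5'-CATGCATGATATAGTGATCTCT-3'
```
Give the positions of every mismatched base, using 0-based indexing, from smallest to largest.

5, 8, 12, 13, 15, 19

Differences at position 5 (G→A), position 8 (G→A), position 12 (T→A), position 13 (C→G), position 15 (C→G), position 19 (C→T).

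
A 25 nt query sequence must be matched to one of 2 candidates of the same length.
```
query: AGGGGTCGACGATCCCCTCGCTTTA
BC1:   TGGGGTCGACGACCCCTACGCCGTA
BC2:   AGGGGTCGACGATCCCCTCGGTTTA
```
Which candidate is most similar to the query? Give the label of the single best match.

BC1 differs at 6 positions; BC2 differs at 1 position. The closest is BC2.

BC2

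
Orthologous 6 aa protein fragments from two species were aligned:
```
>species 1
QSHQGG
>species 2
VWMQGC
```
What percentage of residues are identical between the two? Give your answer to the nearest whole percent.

Mismatches at positions 1, 2, 3, 6 (1-based): 4 of 6.
Identical positions: 2/6 = 33.33% → 33%.

33%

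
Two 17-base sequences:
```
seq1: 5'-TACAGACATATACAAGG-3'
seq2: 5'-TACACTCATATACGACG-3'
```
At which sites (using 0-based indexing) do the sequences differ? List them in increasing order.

Differences at site 4 (G→C), site 5 (A→T), site 13 (A→G), site 15 (G→C).

4, 5, 13, 15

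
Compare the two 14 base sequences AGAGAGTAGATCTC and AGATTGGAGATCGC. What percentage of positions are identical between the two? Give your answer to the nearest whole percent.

71%

Mismatches at positions 4, 5, 7, 13 (1-based): 4 of 14.
Identical positions: 10/14 = 71.43% → 71%.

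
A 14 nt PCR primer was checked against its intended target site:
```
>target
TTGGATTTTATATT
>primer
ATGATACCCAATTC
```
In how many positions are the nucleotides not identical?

10

Comparing position by position, 10 positions differ: 1 (T/A), 4 (G/A), 5 (A/T), 6 (T/A), 7 (T/C), 8 (T/C), 9 (T/C), 11 (T/A), 12 (A/T), 14 (T/C).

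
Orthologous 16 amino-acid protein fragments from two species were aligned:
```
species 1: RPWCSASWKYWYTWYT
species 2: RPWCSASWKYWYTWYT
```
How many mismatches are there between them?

No positions differ; the sequences are identical.

0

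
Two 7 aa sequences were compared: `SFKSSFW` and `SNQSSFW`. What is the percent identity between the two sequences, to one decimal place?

71.4%

Mismatches at positions 2, 3 (1-based): 2 of 7.
Identical positions: 5/7 = 71.43% → 71.4%.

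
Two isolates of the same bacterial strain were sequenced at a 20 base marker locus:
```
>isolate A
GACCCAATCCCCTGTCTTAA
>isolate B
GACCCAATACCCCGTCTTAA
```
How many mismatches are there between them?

2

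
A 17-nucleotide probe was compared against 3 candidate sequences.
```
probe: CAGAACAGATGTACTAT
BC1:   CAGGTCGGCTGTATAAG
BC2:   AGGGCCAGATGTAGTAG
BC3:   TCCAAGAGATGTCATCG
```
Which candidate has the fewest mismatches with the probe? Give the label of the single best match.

BC2

BC1 differs at 7 bases; BC2 differs at 6 bases; BC3 differs at 8 bases. The closest is BC2.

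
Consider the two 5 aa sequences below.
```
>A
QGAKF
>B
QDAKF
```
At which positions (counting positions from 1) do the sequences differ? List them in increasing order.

Differences at position 2 (G→D).

2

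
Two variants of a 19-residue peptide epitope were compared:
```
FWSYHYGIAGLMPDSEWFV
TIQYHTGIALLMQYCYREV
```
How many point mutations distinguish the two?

Comparing position by position, 11 positions differ: 1 (F/T), 2 (W/I), 3 (S/Q), 6 (Y/T), 10 (G/L), 13 (P/Q), 14 (D/Y), 15 (S/C), 16 (E/Y), 17 (W/R), 18 (F/E).

11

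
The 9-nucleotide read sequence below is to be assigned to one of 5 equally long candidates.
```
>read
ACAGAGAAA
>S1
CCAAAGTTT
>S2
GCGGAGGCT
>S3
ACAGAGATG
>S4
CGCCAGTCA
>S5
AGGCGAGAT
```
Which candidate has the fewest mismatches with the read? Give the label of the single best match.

Hamming distances to read — S1: 5; S2: 5; S3: 2; S4: 6; S5: 7.
Smallest is S3 with 2 mismatches.

S3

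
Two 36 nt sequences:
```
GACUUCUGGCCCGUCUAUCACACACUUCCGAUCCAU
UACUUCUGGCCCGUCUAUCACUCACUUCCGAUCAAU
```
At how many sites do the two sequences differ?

The sequences differ at sites 1, 22, 34 (1-based) — 3 in total.

3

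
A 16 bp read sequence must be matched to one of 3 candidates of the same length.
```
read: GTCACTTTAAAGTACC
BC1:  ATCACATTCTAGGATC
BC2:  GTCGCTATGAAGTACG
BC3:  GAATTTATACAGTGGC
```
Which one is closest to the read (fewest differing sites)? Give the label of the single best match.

BC1 differs at 6 sites; BC2 differs at 4 sites; BC3 differs at 8 sites. The closest is BC2.

BC2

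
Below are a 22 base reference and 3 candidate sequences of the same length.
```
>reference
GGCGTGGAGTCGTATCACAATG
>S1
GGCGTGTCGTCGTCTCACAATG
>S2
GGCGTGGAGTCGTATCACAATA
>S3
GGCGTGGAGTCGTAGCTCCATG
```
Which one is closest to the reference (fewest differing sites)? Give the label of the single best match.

S2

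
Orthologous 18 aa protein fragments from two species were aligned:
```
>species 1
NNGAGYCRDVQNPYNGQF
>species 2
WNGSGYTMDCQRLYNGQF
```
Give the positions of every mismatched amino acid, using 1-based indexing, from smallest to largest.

1, 4, 7, 8, 10, 12, 13

Scanning 1-based: 1: N/W; 4: A/S; 7: C/T; 8: R/M; 10: V/C; 12: N/R; 13: P/L.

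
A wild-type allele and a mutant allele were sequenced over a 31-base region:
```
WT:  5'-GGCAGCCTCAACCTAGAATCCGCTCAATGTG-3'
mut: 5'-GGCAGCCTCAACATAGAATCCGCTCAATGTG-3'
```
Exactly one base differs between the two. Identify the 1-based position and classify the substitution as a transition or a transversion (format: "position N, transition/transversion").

The sequences differ only at position 13: C→A (pyrimidine→purine), a transversion.

position 13, transversion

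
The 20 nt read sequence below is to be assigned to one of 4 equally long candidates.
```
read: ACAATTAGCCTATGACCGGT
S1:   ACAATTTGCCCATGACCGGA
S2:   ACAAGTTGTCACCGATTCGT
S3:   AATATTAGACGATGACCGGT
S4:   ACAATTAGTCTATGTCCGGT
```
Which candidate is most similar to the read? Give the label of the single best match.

Hamming distances to read — S1: 3; S2: 9; S3: 4; S4: 2.
Smallest is S4 with 2 mismatches.

S4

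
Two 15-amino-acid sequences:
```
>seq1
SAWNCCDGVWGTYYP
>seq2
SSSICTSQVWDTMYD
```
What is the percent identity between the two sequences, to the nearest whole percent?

9 positions differ (2, 3, 4, 6, 7, 8, 11, 13, 15), so 6 of 15 match: 6/15 = 40%.

40%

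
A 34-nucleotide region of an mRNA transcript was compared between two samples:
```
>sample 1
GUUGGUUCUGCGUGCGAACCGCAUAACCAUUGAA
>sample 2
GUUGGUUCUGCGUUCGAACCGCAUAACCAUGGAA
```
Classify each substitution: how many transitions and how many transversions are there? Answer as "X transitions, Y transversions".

Mismatches (1-based):
site 14: G→U (purine→pyrimidine, transversion)
site 31: U→G (pyrimidine→purine, transversion)

0 transitions, 2 transversions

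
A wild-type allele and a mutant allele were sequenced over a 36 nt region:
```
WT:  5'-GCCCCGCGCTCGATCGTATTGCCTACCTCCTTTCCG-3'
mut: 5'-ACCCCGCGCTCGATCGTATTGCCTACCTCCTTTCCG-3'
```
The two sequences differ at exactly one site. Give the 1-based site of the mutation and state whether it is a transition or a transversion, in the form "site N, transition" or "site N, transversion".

The sequences differ only at site 1: G→A (purine→purine), a transition.

site 1, transition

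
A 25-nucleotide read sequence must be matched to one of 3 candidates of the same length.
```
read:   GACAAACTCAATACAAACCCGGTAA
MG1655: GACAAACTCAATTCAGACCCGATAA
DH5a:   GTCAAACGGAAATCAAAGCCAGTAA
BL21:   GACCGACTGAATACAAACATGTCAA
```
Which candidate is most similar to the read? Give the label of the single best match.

Hamming distances to read — MG1655: 3; DH5a: 7; BL21: 7.
Smallest is MG1655 with 3 mismatches.

MG1655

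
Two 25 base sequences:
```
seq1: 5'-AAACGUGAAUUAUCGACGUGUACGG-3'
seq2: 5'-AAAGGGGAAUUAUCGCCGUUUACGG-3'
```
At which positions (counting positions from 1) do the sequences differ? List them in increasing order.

4, 6, 16, 20

Differences at position 4 (C→G), position 6 (U→G), position 16 (A→C), position 20 (G→U).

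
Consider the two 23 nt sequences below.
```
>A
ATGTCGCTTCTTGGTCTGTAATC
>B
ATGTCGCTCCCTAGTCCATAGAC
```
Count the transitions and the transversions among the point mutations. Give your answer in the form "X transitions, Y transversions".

6 transitions, 1 transversion

Mismatches (1-based):
base 9: T→C (pyrimidine→pyrimidine, transition)
base 11: T→C (pyrimidine→pyrimidine, transition)
base 13: G→A (purine→purine, transition)
base 17: T→C (pyrimidine→pyrimidine, transition)
base 18: G→A (purine→purine, transition)
base 21: A→G (purine→purine, transition)
base 22: T→A (pyrimidine→purine, transversion)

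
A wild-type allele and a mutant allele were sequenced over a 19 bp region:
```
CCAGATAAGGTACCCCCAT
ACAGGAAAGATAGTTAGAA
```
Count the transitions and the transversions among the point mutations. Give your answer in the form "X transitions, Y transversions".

4 transitions, 6 transversions

Transitions (purine↔purine or pyrimidine↔pyrimidine): 5 A→G, 10 G→A, 14 C→T, 15 C→T.
Transversions (purine↔pyrimidine): 1 C→A, 6 T→A, 13 C→G, 16 C→A, 17 C→G, 19 T→A.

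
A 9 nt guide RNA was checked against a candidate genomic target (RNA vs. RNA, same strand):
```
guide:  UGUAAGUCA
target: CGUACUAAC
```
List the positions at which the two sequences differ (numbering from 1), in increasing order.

1, 5, 6, 7, 8, 9

Scanning 1-based: 1: U/C; 5: A/C; 6: G/U; 7: U/A; 8: C/A; 9: A/C.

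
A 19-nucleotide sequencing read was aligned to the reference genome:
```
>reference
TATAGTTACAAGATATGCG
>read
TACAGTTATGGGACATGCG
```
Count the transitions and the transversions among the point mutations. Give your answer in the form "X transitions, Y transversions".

5 transitions, 0 transversions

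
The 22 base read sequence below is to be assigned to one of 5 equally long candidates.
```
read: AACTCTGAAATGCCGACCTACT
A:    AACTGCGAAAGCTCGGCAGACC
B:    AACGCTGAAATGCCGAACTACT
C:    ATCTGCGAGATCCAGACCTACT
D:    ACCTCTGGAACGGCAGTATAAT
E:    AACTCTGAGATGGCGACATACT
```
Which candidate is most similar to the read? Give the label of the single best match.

A differs at 9 bases; B differs at 2 bases; C differs at 6 bases; D differs at 9 bases; E differs at 3 bases. The closest is B.

B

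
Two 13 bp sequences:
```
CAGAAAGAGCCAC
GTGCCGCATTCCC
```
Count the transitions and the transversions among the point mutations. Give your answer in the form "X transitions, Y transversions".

Mismatches (1-based):
position 1: C→G (pyrimidine→purine, transversion)
position 2: A→T (purine→pyrimidine, transversion)
position 4: A→C (purine→pyrimidine, transversion)
position 5: A→C (purine→pyrimidine, transversion)
position 6: A→G (purine→purine, transition)
position 7: G→C (purine→pyrimidine, transversion)
position 9: G→T (purine→pyrimidine, transversion)
position 10: C→T (pyrimidine→pyrimidine, transition)
position 12: A→C (purine→pyrimidine, transversion)

2 transitions, 7 transversions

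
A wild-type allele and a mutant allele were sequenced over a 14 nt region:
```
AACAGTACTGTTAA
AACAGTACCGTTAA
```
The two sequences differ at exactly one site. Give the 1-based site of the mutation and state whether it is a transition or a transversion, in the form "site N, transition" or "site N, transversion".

Site 9 changes T→C. T is a pyrimidine and C is a pyrimidine, so this is a transition.

site 9, transition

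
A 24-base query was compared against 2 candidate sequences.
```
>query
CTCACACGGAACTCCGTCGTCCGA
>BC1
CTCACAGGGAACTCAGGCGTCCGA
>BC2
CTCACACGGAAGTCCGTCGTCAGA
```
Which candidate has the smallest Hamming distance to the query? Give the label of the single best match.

BC2

BC1 differs at 3 sites; BC2 differs at 2 sites. The closest is BC2.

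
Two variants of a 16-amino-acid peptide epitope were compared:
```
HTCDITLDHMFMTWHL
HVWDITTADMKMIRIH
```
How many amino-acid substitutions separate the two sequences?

10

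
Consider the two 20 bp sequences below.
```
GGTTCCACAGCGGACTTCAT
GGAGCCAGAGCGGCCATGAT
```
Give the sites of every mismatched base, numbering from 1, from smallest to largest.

3, 4, 8, 14, 16, 18

Differences at site 3 (T→A), site 4 (T→G), site 8 (C→G), site 14 (A→C), site 16 (T→A), site 18 (C→G).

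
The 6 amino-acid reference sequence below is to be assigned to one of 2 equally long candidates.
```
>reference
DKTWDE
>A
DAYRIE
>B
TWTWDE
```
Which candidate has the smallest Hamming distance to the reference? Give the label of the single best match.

B

A differs at 4 residues; B differs at 2 residues. The closest is B.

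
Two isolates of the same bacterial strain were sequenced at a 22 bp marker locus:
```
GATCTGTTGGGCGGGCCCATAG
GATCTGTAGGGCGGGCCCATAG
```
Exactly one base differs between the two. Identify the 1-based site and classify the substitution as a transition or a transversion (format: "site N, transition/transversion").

site 8, transversion

The sequences differ only at site 8: T→A (pyrimidine→purine), a transversion.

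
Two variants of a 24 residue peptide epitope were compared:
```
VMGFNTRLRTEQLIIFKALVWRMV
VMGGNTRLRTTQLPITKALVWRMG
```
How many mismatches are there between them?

Mismatches (1-based): residue 4: F→G; residue 11: E→T; residue 14: I→P; residue 16: F→T; residue 24: V→G.

5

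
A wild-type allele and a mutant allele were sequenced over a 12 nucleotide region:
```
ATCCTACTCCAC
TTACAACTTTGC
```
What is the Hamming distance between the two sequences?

Comparing position by position, 6 positions differ: 1 (A/T), 3 (C/A), 5 (T/A), 9 (C/T), 10 (C/T), 11 (A/G).

6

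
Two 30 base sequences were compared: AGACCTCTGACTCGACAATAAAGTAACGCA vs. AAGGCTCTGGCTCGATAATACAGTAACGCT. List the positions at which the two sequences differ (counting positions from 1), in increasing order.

Scanning 1-based: 2: G/A; 3: A/G; 4: C/G; 10: A/G; 16: C/T; 21: A/C; 30: A/T.

2, 3, 4, 10, 16, 21, 30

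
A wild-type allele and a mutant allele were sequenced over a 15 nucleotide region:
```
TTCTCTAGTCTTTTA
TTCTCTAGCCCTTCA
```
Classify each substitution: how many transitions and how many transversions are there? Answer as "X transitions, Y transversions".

3 transitions, 0 transversions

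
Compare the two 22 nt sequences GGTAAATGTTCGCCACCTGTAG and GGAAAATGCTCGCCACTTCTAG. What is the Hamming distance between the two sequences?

Comparing position by position, 4 bases differ: 3 (T/A), 9 (T/C), 17 (C/T), 19 (G/C).

4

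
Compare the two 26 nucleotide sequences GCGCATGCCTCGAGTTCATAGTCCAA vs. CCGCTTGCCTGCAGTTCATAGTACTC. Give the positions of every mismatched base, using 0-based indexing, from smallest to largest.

0, 4, 10, 11, 22, 24, 25

Scanning 0-based: 0: G/C; 4: A/T; 10: C/G; 11: G/C; 22: C/A; 24: A/T; 25: A/C.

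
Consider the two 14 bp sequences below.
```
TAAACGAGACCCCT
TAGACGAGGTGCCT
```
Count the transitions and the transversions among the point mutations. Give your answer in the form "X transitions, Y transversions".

3 transitions, 1 transversion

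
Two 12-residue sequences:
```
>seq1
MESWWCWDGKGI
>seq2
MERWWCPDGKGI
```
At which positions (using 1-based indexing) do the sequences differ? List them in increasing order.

3, 7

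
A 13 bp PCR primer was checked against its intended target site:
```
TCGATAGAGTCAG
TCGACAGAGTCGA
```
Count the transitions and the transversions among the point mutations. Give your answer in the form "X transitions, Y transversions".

Transitions (purine↔purine or pyrimidine↔pyrimidine): 5 T→C, 12 A→G, 13 G→A.
Transversions (purine↔pyrimidine): none.

3 transitions, 0 transversions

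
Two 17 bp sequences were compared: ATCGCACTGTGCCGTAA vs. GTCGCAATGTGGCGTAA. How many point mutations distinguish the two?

Mismatches (1-based): site 1: A→G; site 7: C→A; site 12: C→G.

3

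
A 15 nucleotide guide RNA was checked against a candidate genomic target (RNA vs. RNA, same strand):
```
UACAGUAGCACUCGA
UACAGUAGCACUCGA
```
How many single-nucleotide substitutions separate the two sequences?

No positions differ; the sequences are identical.

0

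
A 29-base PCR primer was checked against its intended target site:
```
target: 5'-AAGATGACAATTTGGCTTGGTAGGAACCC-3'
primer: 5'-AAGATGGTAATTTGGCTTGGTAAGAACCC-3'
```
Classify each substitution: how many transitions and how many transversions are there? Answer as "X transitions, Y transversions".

3 transitions, 0 transversions

Transitions (purine↔purine or pyrimidine↔pyrimidine): 7 A→G, 8 C→T, 23 G→A.
Transversions (purine↔pyrimidine): none.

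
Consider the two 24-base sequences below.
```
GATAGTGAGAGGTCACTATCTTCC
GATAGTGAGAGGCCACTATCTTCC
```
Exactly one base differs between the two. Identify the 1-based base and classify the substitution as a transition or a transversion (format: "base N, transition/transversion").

The sequences differ only at base 13: T→C (pyrimidine→pyrimidine), a transition.

base 13, transition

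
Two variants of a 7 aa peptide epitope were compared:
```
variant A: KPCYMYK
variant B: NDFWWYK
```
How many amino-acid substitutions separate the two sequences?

5

Mismatches (1-based): position 1: K→N; position 2: P→D; position 3: C→F; position 4: Y→W; position 5: M→W.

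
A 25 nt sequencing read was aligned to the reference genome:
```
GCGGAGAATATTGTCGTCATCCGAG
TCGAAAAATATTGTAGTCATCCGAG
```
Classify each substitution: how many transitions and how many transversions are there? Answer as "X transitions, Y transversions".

2 transitions, 2 transversions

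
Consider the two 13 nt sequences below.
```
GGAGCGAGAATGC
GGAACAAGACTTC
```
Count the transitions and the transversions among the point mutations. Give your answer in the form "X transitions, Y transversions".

Mismatches (1-based):
position 4: G→A (purine→purine, transition)
position 6: G→A (purine→purine, transition)
position 10: A→C (purine→pyrimidine, transversion)
position 12: G→T (purine→pyrimidine, transversion)

2 transitions, 2 transversions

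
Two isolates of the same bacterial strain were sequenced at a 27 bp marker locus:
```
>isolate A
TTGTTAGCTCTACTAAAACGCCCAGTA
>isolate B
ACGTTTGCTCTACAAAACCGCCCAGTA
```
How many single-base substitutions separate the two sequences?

5

The sequences differ at positions 1, 2, 6, 14, 18 (1-based) — 5 in total.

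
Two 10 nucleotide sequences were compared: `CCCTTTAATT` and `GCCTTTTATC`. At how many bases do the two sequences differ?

3

Comparing position by position, 3 bases differ: 1 (C/G), 7 (A/T), 10 (T/C).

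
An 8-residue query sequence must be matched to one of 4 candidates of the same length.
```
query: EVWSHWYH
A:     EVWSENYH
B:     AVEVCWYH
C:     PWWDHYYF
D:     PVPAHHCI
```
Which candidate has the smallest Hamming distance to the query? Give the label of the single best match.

A differs at 2 residues; B differs at 4 residues; C differs at 5 residues; D differs at 6 residues. The closest is A.

A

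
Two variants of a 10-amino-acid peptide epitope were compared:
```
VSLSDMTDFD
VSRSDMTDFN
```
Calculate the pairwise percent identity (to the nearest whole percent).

80%

Mismatches at positions 3, 10 (1-based): 2 of 10.
Identical positions: 8/10 = 80% → 80%.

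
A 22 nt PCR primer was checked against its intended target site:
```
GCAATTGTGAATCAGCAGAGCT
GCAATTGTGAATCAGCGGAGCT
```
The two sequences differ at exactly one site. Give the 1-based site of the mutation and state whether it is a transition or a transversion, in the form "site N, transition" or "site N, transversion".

site 17, transition

The sequences differ only at site 17: A→G (purine→purine), a transition.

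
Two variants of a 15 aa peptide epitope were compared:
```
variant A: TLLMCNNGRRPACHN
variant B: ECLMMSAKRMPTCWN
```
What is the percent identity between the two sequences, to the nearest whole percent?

40%

Mismatches at positions 1, 2, 5, 6, 7, 8, 10, 12, 14 (1-based): 9 of 15.
Identical positions: 6/15 = 40% → 40%.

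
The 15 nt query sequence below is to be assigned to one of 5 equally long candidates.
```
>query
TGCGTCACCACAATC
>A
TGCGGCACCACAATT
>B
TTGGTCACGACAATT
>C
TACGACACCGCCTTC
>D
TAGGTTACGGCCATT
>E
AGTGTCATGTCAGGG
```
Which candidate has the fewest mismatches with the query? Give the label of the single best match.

A

Hamming distances to query — A: 2; B: 4; C: 5; D: 7; E: 8.
Smallest is A with 2 mismatches.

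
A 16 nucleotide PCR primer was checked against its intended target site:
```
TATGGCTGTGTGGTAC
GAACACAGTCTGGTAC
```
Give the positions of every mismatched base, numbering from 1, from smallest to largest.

Differences at position 1 (T→G), position 3 (T→A), position 4 (G→C), position 5 (G→A), position 7 (T→A), position 10 (G→C).

1, 3, 4, 5, 7, 10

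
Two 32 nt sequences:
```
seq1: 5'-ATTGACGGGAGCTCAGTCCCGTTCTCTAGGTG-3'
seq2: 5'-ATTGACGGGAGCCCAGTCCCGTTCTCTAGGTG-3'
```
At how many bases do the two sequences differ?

1

The sequences differ at bases 13 (1-based) — 1 in total.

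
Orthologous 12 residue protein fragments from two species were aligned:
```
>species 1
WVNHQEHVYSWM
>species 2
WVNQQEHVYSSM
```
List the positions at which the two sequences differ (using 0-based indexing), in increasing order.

Differences at position 3 (H→Q), position 10 (W→S).

3, 10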